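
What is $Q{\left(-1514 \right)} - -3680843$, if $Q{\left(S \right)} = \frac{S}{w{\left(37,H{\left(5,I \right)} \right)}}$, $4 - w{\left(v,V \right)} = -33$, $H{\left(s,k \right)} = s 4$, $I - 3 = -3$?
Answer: $\frac{136189677}{37} \approx 3.6808 \cdot 10^{6}$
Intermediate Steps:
$I = 0$ ($I = 3 - 3 = 0$)
$H{\left(s,k \right)} = 4 s$
$w{\left(v,V \right)} = 37$ ($w{\left(v,V \right)} = 4 - -33 = 4 + 33 = 37$)
$Q{\left(S \right)} = \frac{S}{37}$
$Q{\left(-1514 \right)} - -3680843 = \frac{1}{37} \left(-1514\right) - -3680843 = - \frac{1514}{37} + 3680843 = \frac{136189677}{37}$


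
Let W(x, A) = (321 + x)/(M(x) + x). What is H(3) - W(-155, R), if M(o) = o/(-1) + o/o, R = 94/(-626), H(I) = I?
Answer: -163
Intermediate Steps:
R = -47/313 (R = 94*(-1/626) = -47/313 ≈ -0.15016)
M(o) = 1 - o (M(o) = o*(-1) + 1 = -o + 1 = 1 - o)
W(x, A) = 321 + x (W(x, A) = (321 + x)/((1 - x) + x) = (321 + x)/1 = (321 + x)*1 = 321 + x)
H(3) - W(-155, R) = 3 - (321 - 155) = 3 - 1*166 = 3 - 166 = -163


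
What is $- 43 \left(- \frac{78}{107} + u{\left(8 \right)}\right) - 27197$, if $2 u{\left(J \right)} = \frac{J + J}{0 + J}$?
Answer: $- \frac{2911326}{107} \approx -27209.0$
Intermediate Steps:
$u{\left(J \right)} = 1$ ($u{\left(J \right)} = \frac{\left(J + J\right) \frac{1}{0 + J}}{2} = \frac{2 J \frac{1}{J}}{2} = \frac{1}{2} \cdot 2 = 1$)
$- 43 \left(- \frac{78}{107} + u{\left(8 \right)}\right) - 27197 = - 43 \left(- \frac{78}{107} + 1\right) - 27197 = \left(-43\right) \frac{29}{107} - 27197 = - \frac{1247}{107} - 27197 = - \frac{2911326}{107}$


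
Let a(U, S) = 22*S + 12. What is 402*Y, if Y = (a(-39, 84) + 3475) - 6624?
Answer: -518178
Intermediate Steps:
a(U, S) = 12 + 22*S
Y = -1289 (Y = ((12 + 22*84) + 3475) - 6624 = ((12 + 1848) + 3475) - 6624 = (1860 + 3475) - 6624 = 5335 - 6624 = -1289)
402*Y = 402*(-1289) = -518178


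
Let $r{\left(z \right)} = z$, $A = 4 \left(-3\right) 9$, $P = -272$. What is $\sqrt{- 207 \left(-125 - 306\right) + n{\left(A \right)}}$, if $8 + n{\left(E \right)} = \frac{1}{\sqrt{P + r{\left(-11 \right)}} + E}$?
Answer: $\sqrt{\frac{-9634571 + 89209 i \sqrt{283}}{-108 + i \sqrt{283}}} \approx 298.68 - 2.0 \cdot 10^{-6} i$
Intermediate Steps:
$A = -108$ ($A = \left(-12\right) 9 = -108$)
$n{\left(E \right)} = -8 + \frac{1}{E + i \sqrt{283}}$ ($n{\left(E \right)} = -8 + \frac{1}{\sqrt{-272 - 11} + E} = -8 + \frac{1}{\sqrt{-283} + E} = -8 + \frac{1}{i \sqrt{283} + E} = -8 + \frac{1}{E + i \sqrt{283}}$)
$\sqrt{- 207 \left(-125 - 306\right) + n{\left(A \right)}} = \sqrt{- 207 \left(-125 - 306\right) + \frac{1 - -864 - 8 i \sqrt{283}}{-108 + i \sqrt{283}}} = \sqrt{\left(-207\right) \left(-431\right) + \frac{1 + 864 - 8 i \sqrt{283}}{-108 + i \sqrt{283}}} = \sqrt{89217 + \frac{865 - 8 i \sqrt{283}}{-108 + i \sqrt{283}}}$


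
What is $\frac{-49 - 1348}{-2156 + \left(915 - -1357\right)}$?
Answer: $- \frac{1397}{116} \approx -12.043$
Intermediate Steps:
$\frac{-49 - 1348}{-2156 + \left(915 - -1357\right)} = - \frac{1397}{-2156 + \left(915 + 1357\right)} = - \frac{1397}{-2156 + 2272} = - \frac{1397}{116}$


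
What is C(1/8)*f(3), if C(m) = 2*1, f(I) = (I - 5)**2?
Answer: 8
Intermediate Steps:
f(I) = (-5 + I)**2
C(m) = 2
C(1/8)*f(3) = 2*(-5 + 3)**2 = 2*(-2)**2 = 2*4 = 8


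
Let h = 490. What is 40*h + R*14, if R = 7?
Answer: 19698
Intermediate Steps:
40*h + R*14 = 40*490 + 7*14 = 19600 + 98 = 19698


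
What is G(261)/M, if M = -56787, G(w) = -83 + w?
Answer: -178/56787 ≈ -0.0031345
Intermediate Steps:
G(261)/M = (-83 + 261)/(-56787) = 178*(-1/56787) = -178/56787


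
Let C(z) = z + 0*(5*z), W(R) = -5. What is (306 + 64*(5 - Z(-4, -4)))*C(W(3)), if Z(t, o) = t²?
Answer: 1990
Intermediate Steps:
C(z) = z (C(z) = z + 0 = z)
(306 + 64*(5 - Z(-4, -4)))*C(W(3)) = (306 + 64*(5 - 1*(-4)²))*(-5) = (306 + 64*(5 - 1*16))*(-5) = (306 + 64*(5 - 16))*(-5) = (306 + 64*(-11))*(-5) = (306 - 704)*(-5) = -398*(-5) = 1990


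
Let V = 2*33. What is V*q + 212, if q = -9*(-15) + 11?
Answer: 9848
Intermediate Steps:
V = 66
q = 146 (q = 135 + 11 = 146)
V*q + 212 = 66*146 + 212 = 9636 + 212 = 9848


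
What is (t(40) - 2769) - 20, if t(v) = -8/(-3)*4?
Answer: -8335/3 ≈ -2778.3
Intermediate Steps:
t(v) = 32/3 (t(v) = -8*(-1/3)*4 = (8/3)*4 = 32/3)
(t(40) - 2769) - 20 = (32/3 - 2769) - 20 = -8275/3 - 20 = -8335/3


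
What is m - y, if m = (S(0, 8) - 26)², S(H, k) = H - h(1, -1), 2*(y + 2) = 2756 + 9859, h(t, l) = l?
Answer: -11361/2 ≈ -5680.5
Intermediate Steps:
y = 12611/2 (y = -2 + (2756 + 9859)/2 = -2 + (½)*12615 = -2 + 12615/2 = 12611/2 ≈ 6305.5)
S(H, k) = 1 + H (S(H, k) = H - 1*(-1) = H + 1 = 1 + H)
m = 625 (m = ((1 + 0) - 26)² = (1 - 26)² = (-25)² = 625)
m - y = 625 - 1*12611/2 = 625 - 12611/2 = -11361/2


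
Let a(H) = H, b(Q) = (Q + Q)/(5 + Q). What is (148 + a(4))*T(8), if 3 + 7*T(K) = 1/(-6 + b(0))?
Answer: -1444/21 ≈ -68.762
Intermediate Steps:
b(Q) = 2*Q/(5 + Q) (b(Q) = (2*Q)/(5 + Q) = 2*Q/(5 + Q))
T(K) = -19/42 (T(K) = -3/7 + 1/(7*(-6 + 2*0/(5 + 0))) = -3/7 + 1/(7*(-6 + 2*0/5)) = -3/7 + 1/(7*(-6 + 2*0*(1/5))) = -3/7 + 1/(7*(-6 + 0)) = -3/7 + (1/7)/(-6) = -3/7 + (1/7)*(-1/6) = -3/7 - 1/42 = -19/42)
(148 + a(4))*T(8) = (148 + 4)*(-19/42) = 152*(-19/42) = -1444/21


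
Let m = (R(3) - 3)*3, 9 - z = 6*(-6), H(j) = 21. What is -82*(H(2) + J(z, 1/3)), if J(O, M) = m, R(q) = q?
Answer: -1722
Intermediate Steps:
z = 45 (z = 9 - 6*(-6) = 9 - 1*(-36) = 9 + 36 = 45)
m = 0 (m = (3 - 3)*3 = 0*3 = 0)
J(O, M) = 0
-82*(H(2) + J(z, 1/3)) = -82*(21 + 0) = -82*21 = -1722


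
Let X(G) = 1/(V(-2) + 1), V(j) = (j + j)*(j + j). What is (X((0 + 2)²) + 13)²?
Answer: 49284/289 ≈ 170.53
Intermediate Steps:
V(j) = 4*j² (V(j) = (2*j)*(2*j) = 4*j²)
X(G) = 1/17 (X(G) = 1/(4*(-2)² + 1) = 1/(4*4 + 1) = 1/(16 + 1) = 1/17)
(X((0 + 2)²) + 13)² = (1/17 + 13)² = (222/17)² = 49284/289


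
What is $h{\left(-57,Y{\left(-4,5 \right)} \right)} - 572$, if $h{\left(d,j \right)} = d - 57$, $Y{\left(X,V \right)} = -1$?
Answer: $-686$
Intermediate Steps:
$h{\left(d,j \right)} = -57 + d$
$h{\left(-57,Y{\left(-4,5 \right)} \right)} - 572 = \left(-57 - 57\right) - 572 = -114 - 572 = -686$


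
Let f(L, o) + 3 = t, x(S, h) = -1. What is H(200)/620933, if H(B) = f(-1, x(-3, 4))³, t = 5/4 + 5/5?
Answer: -27/39739712 ≈ -6.7942e-7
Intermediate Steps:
t = 9/4 (t = 5*(¼) + 5*(⅕) = 5/4 + 1 = 9/4 ≈ 2.2500)
f(L, o) = -¾ (f(L, o) = -3 + 9/4 = -¾)
H(B) = -27/64 (H(B) = (-¾)³ = -27/64)
H(200)/620933 = -27/64/620933 = -27/64*1/620933 = -27/39739712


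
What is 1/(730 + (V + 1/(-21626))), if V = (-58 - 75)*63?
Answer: -21626/165417275 ≈ -0.00013074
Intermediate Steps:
V = -8379 (V = -133*63 = -8379)
1/(730 + (V + 1/(-21626))) = 1/(730 + (-8379 + 1/(-21626))) = 1/(730 + (-8379 - 1/21626)) = 1/(730 - 181204255/21626) = 1/(-165417275/21626) = -21626/165417275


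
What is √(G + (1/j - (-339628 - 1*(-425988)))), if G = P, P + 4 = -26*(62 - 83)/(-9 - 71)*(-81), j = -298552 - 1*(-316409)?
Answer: I*√10945127802384230/357140 ≈ 292.94*I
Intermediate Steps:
j = 17857 (j = -298552 + 316409 = 17857)
P = 21953/40 (P = -4 - 26*(62 - 83)/(-9 - 71)*(-81) = -4 - (-546)/(-80)*(-81) = -4 - (-546)*(-1)/80*(-81) = -4 - 26*21/80*(-81) = -4 - 273/40*(-81) = -4 + 22113/40 = 21953/40 ≈ 548.83)
G = 21953/40 ≈ 548.83
√(G + (1/j - (-339628 - 1*(-425988)))) = √(21953/40 + (1/17857 - (-339628 - 1*(-425988)))) = √(21953/40 + (1/17857 - (-339628 + 425988))) = √(21953/40 + (1/17857 - 1*86360)) = √(21953/40 + (1/17857 - 86360)) = √(21953/40 - 1542130519/17857) = √(-61293206039/714280) = I*√10945127802384230/357140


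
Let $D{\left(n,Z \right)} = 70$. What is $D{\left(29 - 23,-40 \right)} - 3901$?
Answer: $-3831$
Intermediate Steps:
$D{\left(29 - 23,-40 \right)} - 3901 = 70 - 3901 = -3831$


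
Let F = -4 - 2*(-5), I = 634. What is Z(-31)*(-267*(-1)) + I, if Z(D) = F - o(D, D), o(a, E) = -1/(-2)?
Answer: 4205/2 ≈ 2102.5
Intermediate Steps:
F = 6 (F = -4 + 10 = 6)
o(a, E) = 1/2 (o(a, E) = -1*(-1/2) = 1/2)
Z(D) = 11/2 (Z(D) = 6 - 1*1/2 = 6 - 1/2 = 11/2)
Z(-31)*(-267*(-1)) + I = 11*(-267*(-1))/2 + 634 = (11/2)*267 + 634 = 2937/2 + 634 = 4205/2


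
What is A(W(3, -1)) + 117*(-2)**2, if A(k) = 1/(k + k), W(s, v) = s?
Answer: 2809/6 ≈ 468.17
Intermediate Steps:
A(k) = 1/(2*k)
A(W(3, -1)) + 117*(-2)**2 = (1/2)/3 + 117*(-2)**2 = (1/2)*(1/3) + 117*4 = 1/6 + 468 = 2809/6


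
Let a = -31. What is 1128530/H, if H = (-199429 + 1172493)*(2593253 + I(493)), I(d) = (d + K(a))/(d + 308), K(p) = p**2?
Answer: 451976265/1010622862862924 ≈ 4.4723e-7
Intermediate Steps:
I(d) = (961 + d)/(308 + d) (I(d) = (d + (-31)**2)/(d + 308) = (d + 961)/(308 + d) = (961 + d)/(308 + d))
H = 2021245725725848/801 (H = (-199429 + 1172493)*(2593253 + (961 + 493)/(308 + 493)) = 973064*(2593253 + 1454/801) = 973064*(2077197107/801) = 2021245725725848/801 ≈ 2.5234e+12)
1128530/H = 1128530/(2021245725725848/801) = 1128530*(801/2021245725725848) = 451976265/1010622862862924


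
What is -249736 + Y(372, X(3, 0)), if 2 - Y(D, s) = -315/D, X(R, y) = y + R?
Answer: -30966911/124 ≈ -2.4973e+5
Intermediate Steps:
X(R, y) = R + y
Y(D, s) = 2 + 315/D (Y(D, s) = 2 - (-315)/D = 2 + 315/D)
-249736 + Y(372, X(3, 0)) = -249736 + (2 + 315/372) = -249736 + (2 + 315*(1/372)) = -249736 + (2 + 105/124) = -249736 + 353/124 = -30966911/124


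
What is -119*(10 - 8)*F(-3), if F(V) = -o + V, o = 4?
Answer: 1666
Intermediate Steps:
F(V) = -4 + V (F(V) = -1*4 + V = -4 + V)
-119*(10 - 8)*F(-3) = -119*(10 - 8)*(-4 - 3) = -119*2*(-7) = -119*(-14) = -1*(-1666) = 1666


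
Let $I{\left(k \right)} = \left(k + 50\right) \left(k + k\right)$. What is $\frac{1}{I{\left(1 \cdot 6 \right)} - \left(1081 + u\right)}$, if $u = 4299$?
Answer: $- \frac{1}{4708} \approx -0.0002124$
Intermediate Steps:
$I{\left(k \right)} = 2 k \left(50 + k\right)$ ($I{\left(k \right)} = \left(50 + k\right) 2 k = 2 k \left(50 + k\right)$)
$\frac{1}{I{\left(1 \cdot 6 \right)} - \left(1081 + u\right)} = \frac{1}{2 \cdot 1 \cdot 6 \left(50 + 1 \cdot 6\right) - 5380} = \frac{1}{2 \cdot 6 \left(50 + 6\right) - 5380} = \frac{1}{2 \cdot 6 \cdot 56 - 5380} = \frac{1}{672 - 5380} = \frac{1}{-4708} = - \frac{1}{4708}$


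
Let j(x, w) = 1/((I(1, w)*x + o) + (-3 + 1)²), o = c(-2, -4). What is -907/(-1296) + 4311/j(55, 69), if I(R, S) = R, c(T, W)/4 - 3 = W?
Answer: 307288987/1296 ≈ 2.3711e+5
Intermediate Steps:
c(T, W) = 12 + 4*W
o = -4 (o = 12 + 4*(-4) = 12 - 16 = -4)
j(x, w) = 1/x (j(x, w) = 1/((1*x - 4) + (-3 + 1)²) = 1/((x - 4) + (-2)²) = 1/((-4 + x) + 4) = 1/x)
-907/(-1296) + 4311/j(55, 69) = -907/(-1296) + 4311/(1/55) = -907*(-1/1296) + 4311/(1/55) = 907/1296 + 4311*55 = 907/1296 + 237105 = 307288987/1296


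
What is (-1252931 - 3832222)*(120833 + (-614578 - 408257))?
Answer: 4586818176306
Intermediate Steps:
(-1252931 - 3832222)*(120833 + (-614578 - 408257)) = -5085153*(120833 - 1022835) = -5085153*(-902002) = 4586818176306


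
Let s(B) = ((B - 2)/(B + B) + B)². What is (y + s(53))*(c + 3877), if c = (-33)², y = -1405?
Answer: 40599485823/5618 ≈ 7.2267e+6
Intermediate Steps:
s(B) = (B + (-2 + B)/(2*B))² (s(B) = ((-2 + B)/((2*B)) + B)² = ((-2 + B)*(1/(2*B)) + B)² = ((-2 + B)/(2*B) + B)² = (B + (-2 + B)/(2*B))²)
c = 1089
(y + s(53))*(c + 3877) = (-1405 + (¼)*(-2 + 53 + 2*53²)²/53²)*(1089 + 3877) = (-1405 + (¼)*(1/2809)*(-2 + 53 + 2*2809)²)*4966 = (-1405 + (¼)*(1/2809)*(-2 + 53 + 5618)²)*4966 = (-1405 + (¼)*(1/2809)*5669²)*4966 = (-1405 + (¼)*(1/2809)*32137561)*4966 = (-1405 + 32137561/11236)*4966 = (16350981/11236)*4966 = 40599485823/5618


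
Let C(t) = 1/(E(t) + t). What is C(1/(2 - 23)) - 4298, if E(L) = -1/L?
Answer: -1891099/440 ≈ -4298.0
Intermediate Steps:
C(t) = 1/(t - 1/t) (C(t) = 1/(-1/t + t) = 1/(t - 1/t))
C(1/(2 - 23)) - 4298 = 1/((2 - 23)*(-1 + (1/(2 - 23))²)) - 4298 = 1/((-21)*(-1 + (1/(-21))²)) - 4298 = -1/(21*(-1 + (-1/21)²)) - 4298 = -1/(21*(-1 + 1/441)) - 4298 = -1/(21*(-440/441)) - 4298 = -1/21*(-441/440) - 4298 = 21/440 - 4298 = -1891099/440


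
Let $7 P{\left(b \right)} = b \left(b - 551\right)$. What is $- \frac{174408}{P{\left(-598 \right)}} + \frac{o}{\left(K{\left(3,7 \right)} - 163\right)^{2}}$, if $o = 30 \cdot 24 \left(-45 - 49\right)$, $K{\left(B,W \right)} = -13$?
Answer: $- \frac{33782171}{8527112} \approx -3.9617$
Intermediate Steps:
$P{\left(b \right)} = \frac{b \left(-551 + b\right)}{7}$ ($P{\left(b \right)} = \frac{b \left(b - 551\right)}{7} = \frac{b \left(-551 + b\right)}{7}$)
$o = -67680$ ($o = 30 \cdot 24 \left(-94\right) = 30 \left(-2256\right) = -67680$)
$- \frac{174408}{P{\left(-598 \right)}} + \frac{o}{\left(K{\left(3,7 \right)} - 163\right)^{2}} = - \frac{174408}{\frac{1}{7} \left(-598\right) \left(-551 - 598\right)} - \frac{67680}{\left(-13 - 163\right)^{2}} = - \frac{174408}{\frac{1}{7} \left(-598\right) \left(-1149\right)} - \frac{67680}{\left(-176\right)^{2}} = - \frac{174408}{\frac{687102}{7}} - \frac{67680}{30976} = \left(-174408\right) \frac{7}{687102} - \frac{2115}{968} = - \frac{15652}{8809} - \frac{2115}{968} = - \frac{33782171}{8527112}$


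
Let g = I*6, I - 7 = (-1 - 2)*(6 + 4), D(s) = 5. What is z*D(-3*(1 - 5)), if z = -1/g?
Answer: 5/138 ≈ 0.036232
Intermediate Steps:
I = -23 (I = 7 + (-1 - 2)*(6 + 4) = 7 - 3*10 = 7 - 30 = -23)
g = -138 (g = -23*6 = -138)
z = 1/138 (z = -1/(-138) = -1*(-1/138) = 1/138 ≈ 0.0072464)
z*D(-3*(1 - 5)) = (1/138)*5 = 5/138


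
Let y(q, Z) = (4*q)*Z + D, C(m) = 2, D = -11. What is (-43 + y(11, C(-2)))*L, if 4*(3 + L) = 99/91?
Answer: -16881/182 ≈ -92.753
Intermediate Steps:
y(q, Z) = -11 + 4*Z*q (y(q, Z) = (4*q)*Z - 11 = 4*Z*q - 11 = -11 + 4*Z*q)
L = -993/364 (L = -3 + (99/91)/4 = -3 + (99*(1/91))/4 = -3 + (1/4)*(99/91) = -3 + 99/364 = -993/364 ≈ -2.7280)
(-43 + y(11, C(-2)))*L = (-43 + (-11 + 4*2*11))*(-993/364) = (-43 + (-11 + 88))*(-993/364) = (-43 + 77)*(-993/364) = 34*(-993/364) = -16881/182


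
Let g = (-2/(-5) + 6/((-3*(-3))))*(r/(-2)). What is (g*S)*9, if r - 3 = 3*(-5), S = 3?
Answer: 864/5 ≈ 172.80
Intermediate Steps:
r = -12 (r = 3 + 3*(-5) = 3 - 15 = -12)
g = 32/5 (g = (-2/(-5) + 6/((-3*(-3))))*(-12/(-2)) = (-2*(-1/5) + 6/9)*(-12*(-1/2)) = (2/5 + 6*(1/9))*6 = (2/5 + 2/3)*6 = (16/15)*6 = 32/5 ≈ 6.4000)
(g*S)*9 = ((32/5)*3)*9 = (96/5)*9 = 864/5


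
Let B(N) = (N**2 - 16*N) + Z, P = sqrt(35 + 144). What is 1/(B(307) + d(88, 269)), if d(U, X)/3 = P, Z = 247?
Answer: 89584/8025291445 - 3*sqrt(179)/8025291445 ≈ 1.1158e-5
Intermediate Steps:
P = sqrt(179) ≈ 13.379
B(N) = 247 + N**2 - 16*N (B(N) = (N**2 - 16*N) + 247 = 247 + N**2 - 16*N)
d(U, X) = 3*sqrt(179)
1/(B(307) + d(88, 269)) = 1/((247 + 307**2 - 16*307) + 3*sqrt(179)) = 1/((247 + 94249 - 4912) + 3*sqrt(179)) = 1/(89584 + 3*sqrt(179))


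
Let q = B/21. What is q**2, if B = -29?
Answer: 841/441 ≈ 1.9070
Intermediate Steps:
q = -29/21 ≈ -1.3810
q**2 = (-29/21)**2 = 841/441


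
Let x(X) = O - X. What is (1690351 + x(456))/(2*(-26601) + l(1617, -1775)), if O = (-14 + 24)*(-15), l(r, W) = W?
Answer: -1689745/54977 ≈ -30.735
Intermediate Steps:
O = -150 (O = 10*(-15) = -150)
x(X) = -150 - X
(1690351 + x(456))/(2*(-26601) + l(1617, -1775)) = (1690351 + (-150 - 1*456))/(2*(-26601) - 1775) = (1690351 + (-150 - 456))/(-53202 - 1775) = (1690351 - 606)/(-54977) = 1689745*(-1/54977) = -1689745/54977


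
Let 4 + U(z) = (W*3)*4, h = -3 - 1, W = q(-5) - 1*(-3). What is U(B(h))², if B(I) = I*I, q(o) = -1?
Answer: 400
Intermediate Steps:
W = 2 (W = -1 - 1*(-3) = -1 + 3 = 2)
h = -4
B(I) = I²
U(z) = 20 (U(z) = -4 + (2*3)*4 = -4 + 6*4 = -4 + 24 = 20)
U(B(h))² = 20² = 400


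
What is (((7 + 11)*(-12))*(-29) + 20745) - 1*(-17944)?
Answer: 44953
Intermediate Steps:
(((7 + 11)*(-12))*(-29) + 20745) - 1*(-17944) = ((18*(-12))*(-29) + 20745) + 17944 = (-216*(-29) + 20745) + 17944 = (6264 + 20745) + 17944 = 27009 + 17944 = 44953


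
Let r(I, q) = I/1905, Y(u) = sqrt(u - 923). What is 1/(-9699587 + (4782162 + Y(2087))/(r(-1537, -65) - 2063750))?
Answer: -149919394212658048172482673/1454156554548999783068149709191141 + 14978806543470*sqrt(291)/1454156554548999783068149709191141 ≈ -1.0310e-7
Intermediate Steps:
Y(u) = sqrt(-923 + u)
r(I, q) = I/1905 (r(I, q) = I*(1/1905) = I/1905)
1/(-9699587 + (4782162 + Y(2087))/(r(-1537, -65) - 2063750)) = 1/(-9699587 + (4782162 + sqrt(-923 + 2087))/((1/1905)*(-1537) - 2063750)) = 1/(-9699587 + (4782162 + sqrt(1164))/(-1537/1905 - 2063750)) = 1/(-9699587 + (4782162 + 2*sqrt(291))/(-3931445287/1905)) = 1/(-9699587 + (4782162 + 2*sqrt(291))*(-1905/3931445287)) = 1/(-9699587 + (-118311930/51057731 - 3810*sqrt(291)/3931445287)) = 1/(-495239022169027/51057731 - 3810*sqrt(291)/3931445287)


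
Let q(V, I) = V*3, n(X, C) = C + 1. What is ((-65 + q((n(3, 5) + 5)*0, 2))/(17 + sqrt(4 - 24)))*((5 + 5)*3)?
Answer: -11050/103 + 1300*I*sqrt(5)/103 ≈ -107.28 + 28.222*I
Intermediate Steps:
n(X, C) = 1 + C
q(V, I) = 3*V
((-65 + q((n(3, 5) + 5)*0, 2))/(17 + sqrt(4 - 24)))*((5 + 5)*3) = ((-65 + 3*(((1 + 5) + 5)*0))/(17 + sqrt(4 - 24)))*((5 + 5)*3) = ((-65 + 3*((6 + 5)*0))/(17 + sqrt(-20)))*(10*3) = ((-65 + 3*(11*0))/(17 + 2*I*sqrt(5)))*30 = ((-65 + 3*0)/(17 + 2*I*sqrt(5)))*30 = ((-65 + 0)/(17 + 2*I*sqrt(5)))*30 = -65/(17 + 2*I*sqrt(5))*30 = -1950/(17 + 2*I*sqrt(5))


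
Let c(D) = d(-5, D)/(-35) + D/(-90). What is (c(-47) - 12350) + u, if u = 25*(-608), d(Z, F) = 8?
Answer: -3471263/126 ≈ -27550.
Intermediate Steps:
u = -15200
c(D) = -8/35 - D/90 (c(D) = 8/(-35) + D/(-90) = 8*(-1/35) + D*(-1/90) = -8/35 - D/90)
(c(-47) - 12350) + u = ((-8/35 - 1/90*(-47)) - 12350) - 15200 = ((-8/35 + 47/90) - 12350) - 15200 = (37/126 - 12350) - 15200 = -1556063/126 - 15200 = -3471263/126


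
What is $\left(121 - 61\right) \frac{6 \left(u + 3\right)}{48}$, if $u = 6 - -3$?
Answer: $90$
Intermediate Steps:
$u = 9$ ($u = 6 + 3 = 9$)
$\left(121 - 61\right) \frac{6 \left(u + 3\right)}{48} = \left(121 - 61\right) \frac{6 \left(9 + 3\right)}{48} = 60 \cdot 6 \cdot 12 \cdot \frac{1}{48} = 60 \cdot 72 \cdot \frac{1}{48} = 60 \cdot \frac{3}{2} = 90$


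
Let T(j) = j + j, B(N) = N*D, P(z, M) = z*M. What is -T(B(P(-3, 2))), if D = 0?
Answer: 0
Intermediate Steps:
P(z, M) = M*z
B(N) = 0 (B(N) = N*0 = 0)
T(j) = 2*j
-T(B(P(-3, 2))) = -2*0 = -1*0 = 0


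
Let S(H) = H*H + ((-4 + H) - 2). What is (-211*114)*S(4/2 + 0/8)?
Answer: 0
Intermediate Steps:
S(H) = -6 + H + H**2 (S(H) = H**2 + (-6 + H) = -6 + H + H**2)
(-211*114)*S(4/2 + 0/8) = (-211*114)*(-6 + (4/2 + 0/8) + (4/2 + 0/8)**2) = -24054*(-6 + (4*(1/2) + 0*(1/8)) + (4*(1/2) + 0*(1/8))**2) = -24054*(-6 + (2 + 0) + (2 + 0)**2) = -24054*(-6 + 2 + 2**2) = -24054*(-6 + 2 + 4) = -24054*0 = 0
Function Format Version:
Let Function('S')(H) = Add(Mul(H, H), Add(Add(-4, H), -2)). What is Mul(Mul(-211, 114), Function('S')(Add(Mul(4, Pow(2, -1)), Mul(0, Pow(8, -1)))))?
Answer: 0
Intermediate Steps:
Function('S')(H) = Add(-6, H, Pow(H, 2)) (Function('S')(H) = Add(Pow(H, 2), Add(-6, H)) = Add(-6, H, Pow(H, 2)))
Mul(Mul(-211, 114), Function('S')(Add(Mul(4, Pow(2, -1)), Mul(0, Pow(8, -1))))) = Mul(Mul(-211, 114), Add(-6, Add(Mul(4, Pow(2, -1)), Mul(0, Pow(8, -1))), Pow(Add(Mul(4, Pow(2, -1)), Mul(0, Pow(8, -1))), 2))) = Mul(-24054, Add(-6, Add(Mul(4, Rational(1, 2)), Mul(0, Rational(1, 8))), Pow(Add(Mul(4, Rational(1, 2)), Mul(0, Rational(1, 8))), 2))) = Mul(-24054, Add(-6, Add(2, 0), Pow(Add(2, 0), 2))) = Mul(-24054, Add(-6, 2, Pow(2, 2))) = Mul(-24054, Add(-6, 2, 4)) = Mul(-24054, 0) = 0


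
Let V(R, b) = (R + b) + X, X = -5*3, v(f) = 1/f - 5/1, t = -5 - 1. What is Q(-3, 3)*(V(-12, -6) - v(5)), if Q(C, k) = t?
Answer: 846/5 ≈ 169.20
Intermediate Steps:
t = -6
v(f) = -5 + 1/f (v(f) = 1/f - 5*1 = 1/f - 5 = -5 + 1/f)
X = -15
Q(C, k) = -6
V(R, b) = -15 + R + b (V(R, b) = (R + b) - 15 = -15 + R + b)
Q(-3, 3)*(V(-12, -6) - v(5)) = -6*((-15 - 12 - 6) - (-5 + 1/5)) = -6*(-33 - (-5 + 1/5)) = -6*(-33 - 1*(-24/5)) = -6*(-33 + 24/5) = -6*(-141/5) = 846/5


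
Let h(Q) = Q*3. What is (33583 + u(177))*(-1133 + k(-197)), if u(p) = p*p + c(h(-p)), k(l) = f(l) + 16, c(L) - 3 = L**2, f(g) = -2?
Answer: -388154244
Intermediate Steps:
h(Q) = 3*Q
c(L) = 3 + L**2
k(l) = 14 (k(l) = -2 + 16 = 14)
u(p) = 3 + 10*p**2 (u(p) = p*p + (3 + (3*(-p))**2) = p**2 + (3 + (-3*p)**2) = p**2 + (3 + 9*p**2) = 3 + 10*p**2)
(33583 + u(177))*(-1133 + k(-197)) = (33583 + (3 + 10*177**2))*(-1133 + 14) = (33583 + (3 + 10*31329))*(-1119) = (33583 + (3 + 313290))*(-1119) = (33583 + 313293)*(-1119) = 346876*(-1119) = -388154244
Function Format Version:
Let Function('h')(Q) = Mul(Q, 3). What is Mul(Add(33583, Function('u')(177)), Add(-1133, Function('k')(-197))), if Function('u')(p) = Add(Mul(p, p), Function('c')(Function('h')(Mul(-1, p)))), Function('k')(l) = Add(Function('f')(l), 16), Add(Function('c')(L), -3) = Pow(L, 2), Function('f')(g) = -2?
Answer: -388154244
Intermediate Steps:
Function('h')(Q) = Mul(3, Q)
Function('c')(L) = Add(3, Pow(L, 2))
Function('k')(l) = 14 (Function('k')(l) = Add(-2, 16) = 14)
Function('u')(p) = Add(3, Mul(10, Pow(p, 2))) (Function('u')(p) = Add(Mul(p, p), Add(3, Pow(Mul(3, Mul(-1, p)), 2))) = Add(Pow(p, 2), Add(3, Pow(Mul(-3, p), 2))) = Add(Pow(p, 2), Add(3, Mul(9, Pow(p, 2)))) = Add(3, Mul(10, Pow(p, 2))))
Mul(Add(33583, Function('u')(177)), Add(-1133, Function('k')(-197))) = Mul(Add(33583, Add(3, Mul(10, Pow(177, 2)))), Add(-1133, 14)) = Mul(Add(33583, Add(3, Mul(10, 31329))), -1119) = Mul(Add(33583, Add(3, 313290)), -1119) = Mul(Add(33583, 313293), -1119) = Mul(346876, -1119) = -388154244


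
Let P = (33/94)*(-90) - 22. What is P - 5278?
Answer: -250585/47 ≈ -5331.6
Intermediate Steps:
P = -2519/47 (P = (33*(1/94))*(-90) - 22 = (33/94)*(-90) - 22 = -1485/47 - 22 = -2519/47 ≈ -53.596)
P - 5278 = -2519/47 - 5278 = -250585/47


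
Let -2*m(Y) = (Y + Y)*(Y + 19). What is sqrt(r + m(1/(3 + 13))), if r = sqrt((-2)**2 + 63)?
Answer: sqrt(-305 + 256*sqrt(67))/16 ≈ 2.6446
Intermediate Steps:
m(Y) = -Y*(19 + Y) (m(Y) = -(Y + Y)*(Y + 19)/2 = -2*Y*(19 + Y)/2 = -Y*(19 + Y))
r = sqrt(67) (r = sqrt(4 + 63) = sqrt(67) ≈ 8.1853)
sqrt(r + m(1/(3 + 13))) = sqrt(sqrt(67) - (19 + 1/(3 + 13))/(3 + 13)) = sqrt(sqrt(67) - 1*(19 + 1/16)/16) = sqrt(sqrt(67) - 1*1/16*(19 + 1/16)) = sqrt(sqrt(67) - 1*1/16*305/16) = sqrt(sqrt(67) - 305/256) = sqrt(-305/256 + sqrt(67))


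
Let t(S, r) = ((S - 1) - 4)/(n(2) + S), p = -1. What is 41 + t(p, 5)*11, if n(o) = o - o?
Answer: 107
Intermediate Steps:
n(o) = 0
t(S, r) = (-5 + S)/S (t(S, r) = ((S - 1) - 4)/(0 + S) = ((-1 + S) - 4)/S = (-5 + S)/S)
41 + t(p, 5)*11 = 41 + ((-5 - 1)/(-1))*11 = 41 - 1*(-6)*11 = 41 + 6*11 = 41 + 66 = 107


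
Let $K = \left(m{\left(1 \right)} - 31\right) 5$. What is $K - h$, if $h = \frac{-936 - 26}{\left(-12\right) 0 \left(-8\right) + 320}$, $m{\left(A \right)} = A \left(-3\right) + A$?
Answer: $- \frac{25919}{160} \approx -161.99$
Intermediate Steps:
$m{\left(A \right)} = - 2 A$ ($m{\left(A \right)} = - 3 A + A = - 2 A$)
$K = -165$ ($K = \left(\left(-2\right) 1 - 31\right) 5 = \left(-2 - 31\right) 5 = \left(-33\right) 5 = -165$)
$h = - \frac{481}{160}$ ($h = - \frac{962}{0 \left(-8\right) + 320} = - \frac{962}{0 + 320} = - \frac{962}{320} = \left(-962\right) \frac{1}{320} = - \frac{481}{160} \approx -3.0062$)
$K - h = -165 - - \frac{481}{160} = -165 + \frac{481}{160} = - \frac{25919}{160}$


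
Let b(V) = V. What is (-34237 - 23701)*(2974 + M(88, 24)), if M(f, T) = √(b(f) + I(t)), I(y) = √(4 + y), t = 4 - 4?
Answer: -172307612 - 173814*√10 ≈ -1.7286e+8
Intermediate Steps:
t = 0
M(f, T) = √(2 + f) (M(f, T) = √(f + √(4 + 0)) = √(f + √4) = √(f + 2) = √(2 + f))
(-34237 - 23701)*(2974 + M(88, 24)) = (-34237 - 23701)*(2974 + √(2 + 88)) = -57938*(2974 + √90) = -57938*(2974 + 3*√10) = -172307612 - 173814*√10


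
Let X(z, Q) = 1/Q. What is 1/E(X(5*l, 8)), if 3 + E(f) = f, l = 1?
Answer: -8/23 ≈ -0.34783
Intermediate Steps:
E(f) = -3 + f
1/E(X(5*l, 8)) = 1/(-3 + 1/8) = 1/(-23/8) = -8/23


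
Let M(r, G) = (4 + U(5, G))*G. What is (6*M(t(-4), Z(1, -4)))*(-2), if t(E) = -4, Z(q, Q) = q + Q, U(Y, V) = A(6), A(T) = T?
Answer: 360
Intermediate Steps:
U(Y, V) = 6
Z(q, Q) = Q + q
M(r, G) = 10*G (M(r, G) = (4 + 6)*G = 10*G)
(6*M(t(-4), Z(1, -4)))*(-2) = (6*(10*(-4 + 1)))*(-2) = (6*(10*(-3)))*(-2) = (6*(-30))*(-2) = -180*(-2) = 360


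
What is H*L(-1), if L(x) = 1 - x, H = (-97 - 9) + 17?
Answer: -178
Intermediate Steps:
H = -89 (H = -106 + 17 = -89)
H*L(-1) = -89*(1 - 1*(-1)) = -89*(1 + 1) = -89*2 = -178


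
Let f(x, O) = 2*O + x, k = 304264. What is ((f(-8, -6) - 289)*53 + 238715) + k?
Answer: 526602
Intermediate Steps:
f(x, O) = x + 2*O
((f(-8, -6) - 289)*53 + 238715) + k = (((-8 + 2*(-6)) - 289)*53 + 238715) + 304264 = (((-8 - 12) - 289)*53 + 238715) + 304264 = ((-20 - 289)*53 + 238715) + 304264 = (-309*53 + 238715) + 304264 = (-16377 + 238715) + 304264 = 222338 + 304264 = 526602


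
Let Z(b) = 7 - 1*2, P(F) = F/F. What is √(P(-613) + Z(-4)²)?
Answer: √26 ≈ 5.0990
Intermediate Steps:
P(F) = 1
Z(b) = 5 (Z(b) = 7 - 2 = 5)
√(P(-613) + Z(-4)²) = √(1 + 5²) = √(1 + 25) = √26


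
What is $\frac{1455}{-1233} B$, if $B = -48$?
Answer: $\frac{7760}{137} \approx 56.642$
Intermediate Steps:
$\frac{1455}{-1233} B = \frac{1455}{-1233} \left(-48\right) = 1455 \left(- \frac{1}{1233}\right) \left(-48\right) = \left(- \frac{485}{411}\right) \left(-48\right) = \frac{7760}{137}$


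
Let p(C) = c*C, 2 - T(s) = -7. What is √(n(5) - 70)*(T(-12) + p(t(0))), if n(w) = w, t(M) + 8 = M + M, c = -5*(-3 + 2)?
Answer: -31*I*√65 ≈ -249.93*I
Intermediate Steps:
c = 5 (c = -5*(-1) = 5)
t(M) = -8 + 2*M (t(M) = -8 + (M + M) = -8 + 2*M)
T(s) = 9 (T(s) = 2 - 1*(-7) = 2 + 7 = 9)
p(C) = 5*C
√(n(5) - 70)*(T(-12) + p(t(0))) = √(5 - 70)*(9 + 5*(-8 + 2*0)) = √(-65)*(9 + 5*(-8 + 0)) = (I*√65)*(9 + 5*(-8)) = (I*√65)*(9 - 40) = (I*√65)*(-31) = -31*I*√65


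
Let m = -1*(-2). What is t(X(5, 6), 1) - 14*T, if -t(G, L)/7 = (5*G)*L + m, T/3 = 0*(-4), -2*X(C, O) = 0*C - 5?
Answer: -203/2 ≈ -101.50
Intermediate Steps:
m = 2
X(C, O) = 5/2 (X(C, O) = -(0*C - 5)/2 = -(0 - 5)/2 = -½*(-5) = 5/2)
T = 0 (T = 3*(0*(-4)) = 3*0 = 0)
t(G, L) = -14 - 35*G*L (t(G, L) = -7*((5*G)*L + 2) = -7*(5*G*L + 2) = -7*(2 + 5*G*L) = -14 - 35*G*L)
t(X(5, 6), 1) - 14*T = (-14 - 35*5/2*1) - 14*0 = (-14 - 175/2) + 0 = -203/2 + 0 = -203/2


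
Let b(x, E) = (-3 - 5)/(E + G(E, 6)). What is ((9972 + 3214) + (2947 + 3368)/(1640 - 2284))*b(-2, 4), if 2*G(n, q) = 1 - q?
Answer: -33941876/483 ≈ -70273.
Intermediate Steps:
G(n, q) = ½ - q/2 (G(n, q) = (1 - q)/2 = ½ - q/2)
b(x, E) = -8/(-5/2 + E) (b(x, E) = (-3 - 5)/(E + (½ - ½*6)) = -8/(E + (½ - 3)) = -8/(E - 5/2) = -8/(-5/2 + E))
((9972 + 3214) + (2947 + 3368)/(1640 - 2284))*b(-2, 4) = ((9972 + 3214) + (2947 + 3368)/(1640 - 2284))*(-16/(-5 + 2*4)) = (13186 + 6315/(-644))*(-16/(-5 + 8)) = (13186 + 6315*(-1/644))*(-16/3) = (13186 - 6315/644)*(-16*⅓) = (8485469/644)*(-16/3) = -33941876/483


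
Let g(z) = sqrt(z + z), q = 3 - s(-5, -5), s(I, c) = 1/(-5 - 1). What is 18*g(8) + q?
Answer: 451/6 ≈ 75.167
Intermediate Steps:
s(I, c) = -1/6 (s(I, c) = 1/(-6) = -1/6)
q = 19/6 (q = 3 - 1*(-1/6) = 3 + 1/6 = 19/6 ≈ 3.1667)
g(z) = sqrt(2)*sqrt(z) (g(z) = sqrt(2*z) = sqrt(2)*sqrt(z))
18*g(8) + q = 18*(sqrt(2)*sqrt(8)) + 19/6 = 18*(sqrt(2)*(2*sqrt(2))) + 19/6 = 18*4 + 19/6 = 72 + 19/6 = 451/6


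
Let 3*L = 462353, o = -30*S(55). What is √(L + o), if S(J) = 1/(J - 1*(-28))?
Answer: √9555427041/249 ≈ 392.58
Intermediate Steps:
S(J) = 1/(28 + J) (S(J) = 1/(J + 28) = 1/(28 + J))
o = -30/83 (o = -30/(28 + 55) = -30/83 ≈ -0.36145)
L = 462353/3 (L = (⅓)*462353 = 462353/3 ≈ 1.5412e+5)
√(L + o) = √(462353/3 - 30/83) = √(38375209/249) = √9555427041/249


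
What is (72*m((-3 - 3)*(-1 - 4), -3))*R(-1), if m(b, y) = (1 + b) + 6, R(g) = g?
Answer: -2664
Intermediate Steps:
m(b, y) = 7 + b
(72*m((-3 - 3)*(-1 - 4), -3))*R(-1) = (72*(7 + (-3 - 3)*(-1 - 4)))*(-1) = (72*(7 - 6*(-5)))*(-1) = (72*(7 + 30))*(-1) = (72*37)*(-1) = 2664*(-1) = -2664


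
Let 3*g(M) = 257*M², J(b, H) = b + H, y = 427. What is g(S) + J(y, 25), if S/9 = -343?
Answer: 816366863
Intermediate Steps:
S = -3087 (S = 9*(-343) = -3087)
J(b, H) = H + b
g(M) = 257*M²/3 (g(M) = (257*M²)/3 = 257*M²/3)
g(S) + J(y, 25) = (257/3)*(-3087)² + (25 + 427) = (257/3)*9529569 + 452 = 816366411 + 452 = 816366863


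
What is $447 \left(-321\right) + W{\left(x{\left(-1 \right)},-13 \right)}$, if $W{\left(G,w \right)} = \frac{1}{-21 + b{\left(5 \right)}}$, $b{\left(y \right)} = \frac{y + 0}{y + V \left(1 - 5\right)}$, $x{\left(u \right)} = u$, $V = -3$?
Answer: $- \frac{50507441}{352} \approx -1.4349 \cdot 10^{5}$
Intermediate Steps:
$b{\left(y \right)} = \frac{y}{12 + y}$ ($b{\left(y \right)} = \frac{y + 0}{y - 3 \left(1 - 5\right)} = \frac{y}{y - -12} = \frac{y}{y + 12} = \frac{y}{12 + y}$)
$W{\left(G,w \right)} = - \frac{17}{352}$ ($W{\left(G,w \right)} = \frac{1}{-21 + \frac{5}{12 + 5}} = \frac{1}{-21 + \frac{5}{17}} = \frac{1}{- \frac{352}{17}} = - \frac{17}{352}$)
$447 \left(-321\right) + W{\left(x{\left(-1 \right)},-13 \right)} = 447 \left(-321\right) - \frac{17}{352} = -143487 - \frac{17}{352} = - \frac{50507441}{352}$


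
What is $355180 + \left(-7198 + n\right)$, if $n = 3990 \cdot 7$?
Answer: $375912$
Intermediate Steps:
$n = 27930$
$355180 + \left(-7198 + n\right) = 355180 + \left(-7198 + 27930\right) = 355180 + 20732 = 375912$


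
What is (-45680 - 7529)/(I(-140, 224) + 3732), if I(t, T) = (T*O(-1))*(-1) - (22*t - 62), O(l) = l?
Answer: -4093/546 ≈ -7.4963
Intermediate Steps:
I(t, T) = 62 + T - 22*t (I(t, T) = (T*(-1))*(-1) - (22*t - 62) = -T*(-1) - (-62 + 22*t) = T + (62 - 22*t) = 62 + T - 22*t)
(-45680 - 7529)/(I(-140, 224) + 3732) = (-45680 - 7529)/((62 + 224 - 22*(-140)) + 3732) = -53209/((62 + 224 + 3080) + 3732) = -53209/(3366 + 3732) = -53209/7098 = -53209*1/7098 = -4093/546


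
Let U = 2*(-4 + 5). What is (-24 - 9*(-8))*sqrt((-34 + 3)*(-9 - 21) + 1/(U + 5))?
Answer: 48*sqrt(45577)/7 ≈ 1463.9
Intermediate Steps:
U = 2 (U = 2*1 = 2)
(-24 - 9*(-8))*sqrt((-34 + 3)*(-9 - 21) + 1/(U + 5)) = (-24 - 9*(-8))*sqrt((-34 + 3)*(-9 - 21) + 1/(2 + 5)) = (-24 + 72)*sqrt(-31*(-30) + 1/7) = 48*sqrt(930 + 1/7) = 48*sqrt(6511/7) = 48*(sqrt(45577)/7) = 48*sqrt(45577)/7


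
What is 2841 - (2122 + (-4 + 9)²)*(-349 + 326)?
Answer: 52222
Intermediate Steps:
2841 - (2122 + (-4 + 9)²)*(-349 + 326) = 2841 - (2122 + 5²)*(-23) = 2841 - (2122 + 25)*(-23) = 2841 - 2147*(-23) = 2841 - 1*(-49381) = 2841 + 49381 = 52222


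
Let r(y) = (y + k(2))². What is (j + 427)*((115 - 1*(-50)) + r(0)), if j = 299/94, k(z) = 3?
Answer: 3518019/47 ≈ 74852.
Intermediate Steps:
j = 299/94 (j = 299*(1/94) = 299/94 ≈ 3.1809)
r(y) = (3 + y)² (r(y) = (y + 3)² = (3 + y)²)
(j + 427)*((115 - 1*(-50)) + r(0)) = (299/94 + 427)*((115 - 1*(-50)) + (3 + 0)²) = 40437*((115 + 50) + 3²)/94 = 40437*(165 + 9)/94 = (40437/94)*174 = 3518019/47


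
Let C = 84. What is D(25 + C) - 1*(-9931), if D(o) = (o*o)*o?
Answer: 1304960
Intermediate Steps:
D(o) = o**3 (D(o) = o**2*o = o**3)
D(25 + C) - 1*(-9931) = (25 + 84)**3 - 1*(-9931) = 109**3 + 9931 = 1295029 + 9931 = 1304960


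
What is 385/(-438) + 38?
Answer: 16259/438 ≈ 37.121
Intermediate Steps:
385/(-438) + 38 = 385*(-1/438) + 38 = -385/438 + 38 = 16259/438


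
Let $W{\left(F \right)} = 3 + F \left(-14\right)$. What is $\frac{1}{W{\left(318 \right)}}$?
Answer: $- \frac{1}{4449} \approx -0.00022477$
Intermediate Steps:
$W{\left(F \right)} = 3 - 14 F$
$\frac{1}{W{\left(318 \right)}} = \frac{1}{3 - 4452} = \frac{1}{-4449} = - \frac{1}{4449}$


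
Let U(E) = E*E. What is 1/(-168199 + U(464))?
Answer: 1/47097 ≈ 2.1233e-5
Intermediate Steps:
U(E) = E²
1/(-168199 + U(464)) = 1/(-168199 + 464²) = 1/(-168199 + 215296) = 1/47097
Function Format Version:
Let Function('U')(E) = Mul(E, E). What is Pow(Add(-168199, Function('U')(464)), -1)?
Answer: Rational(1, 47097) ≈ 2.1233e-5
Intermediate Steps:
Function('U')(E) = Pow(E, 2)
Pow(Add(-168199, Function('U')(464)), -1) = Pow(Add(-168199, Pow(464, 2)), -1) = Pow(Add(-168199, 215296), -1) = Pow(47097, -1) = Rational(1, 47097)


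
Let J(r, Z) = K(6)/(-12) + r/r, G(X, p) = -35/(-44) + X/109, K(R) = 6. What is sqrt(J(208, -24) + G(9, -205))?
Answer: sqrt(7924191)/2398 ≈ 1.1739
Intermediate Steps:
G(X, p) = 35/44 + X/109 (G(X, p) = -35*(-1/44) + X*(1/109) = 35/44 + X/109)
J(r, Z) = 1/2 (J(r, Z) = 6/(-12) + r/r = 6*(-1/12) + 1 = -1/2 + 1 = 1/2)
sqrt(J(208, -24) + G(9, -205)) = sqrt(1/2 + (35/44 + (1/109)*9)) = sqrt(1/2 + (35/44 + 9/109)) = sqrt(1/2 + 4211/4796) = sqrt(6609/4796) = sqrt(7924191)/2398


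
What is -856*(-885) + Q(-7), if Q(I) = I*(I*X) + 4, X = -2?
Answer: 757466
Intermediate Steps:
Q(I) = 4 - 2*I² (Q(I) = I*(I*(-2)) + 4 = I*(-2*I) + 4 = -2*I² + 4 = 4 - 2*I²)
-856*(-885) + Q(-7) = -856*(-885) + (4 - 2*(-7)²) = 757560 + (4 - 2*49) = 757560 + (4 - 98) = 757560 - 94 = 757466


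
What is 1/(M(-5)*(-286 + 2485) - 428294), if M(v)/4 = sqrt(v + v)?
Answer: -214147/92104723298 - 2199*I*sqrt(10)/46052361649 ≈ -2.325e-6 - 1.51e-7*I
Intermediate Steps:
M(v) = 4*sqrt(2)*sqrt(v) (M(v) = 4*sqrt(v + v) = 4*sqrt(2*v) = 4*(sqrt(2)*sqrt(v)) = 4*sqrt(2)*sqrt(v))
1/(M(-5)*(-286 + 2485) - 428294) = 1/((4*sqrt(2)*sqrt(-5))*(-286 + 2485) - 428294) = 1/((4*sqrt(2)*(I*sqrt(5)))*2199 - 428294) = 1/((4*I*sqrt(10))*2199 - 428294) = 1/(8796*I*sqrt(10) - 428294) = 1/(-428294 + 8796*I*sqrt(10))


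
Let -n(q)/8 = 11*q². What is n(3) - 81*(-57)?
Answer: 3825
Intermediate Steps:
n(q) = -88*q²
n(3) - 81*(-57) = -88*3² - 81*(-57) = -88*9 + 4617 = -792 + 4617 = 3825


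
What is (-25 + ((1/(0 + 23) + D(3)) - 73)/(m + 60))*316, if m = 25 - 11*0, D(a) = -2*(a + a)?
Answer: -16061964/1955 ≈ -8215.8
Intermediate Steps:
D(a) = -4*a
m = 25 (m = 25 + 0 = 25)
(-25 + ((1/(0 + 23) + D(3)) - 73)/(m + 60))*316 = (-25 + ((1/(0 + 23) - 4*3) - 73)/(25 + 60))*316 = (-25 + ((1/23 - 12) - 73)/85)*316 = (-25 + ((1/23 - 12) - 73)*(1/85))*316 = (-25 + (-275/23 - 73)*(1/85))*316 = (-25 - 1954/23*1/85)*316 = (-25 - 1954/1955)*316 = -50829/1955*316 = -16061964/1955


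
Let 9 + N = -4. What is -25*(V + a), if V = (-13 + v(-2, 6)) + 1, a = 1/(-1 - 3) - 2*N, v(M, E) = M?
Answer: -1175/4 ≈ -293.75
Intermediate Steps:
N = -13 (N = -9 - 4 = -13)
a = 103/4 (a = 1/(-1 - 3) - 2*(-13) = 1/(-4) + 26 = -1/4 + 26 = 103/4 ≈ 25.750)
V = -14 (V = (-13 - 2) + 1 = -15 + 1 = -14)
-25*(V + a) = -25*(-14 + 103/4) = -25*47/4 = -1175/4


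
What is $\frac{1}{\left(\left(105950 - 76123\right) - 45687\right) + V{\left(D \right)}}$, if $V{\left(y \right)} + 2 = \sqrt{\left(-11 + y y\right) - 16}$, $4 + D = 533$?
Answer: $- \frac{7931}{125661615} - \frac{\sqrt{279814}}{251323230} \approx -6.5219 \cdot 10^{-5}$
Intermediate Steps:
$D = 529$ ($D = -4 + 533 = 529$)
$V{\left(y \right)} = -2 + \sqrt{-27 + y^{2}}$ ($V{\left(y \right)} = -2 + \sqrt{\left(-11 + y y\right) - 16} = -2 + \sqrt{\left(-11 + y^{2}\right) - 16} = -2 + \sqrt{-27 + y^{2}}$)
$\frac{1}{\left(\left(105950 - 76123\right) - 45687\right) + V{\left(D \right)}} = \frac{1}{\left(\left(105950 - 76123\right) - 45687\right) - \left(2 - \sqrt{-27 + 529^{2}}\right)} = \frac{1}{\left(29827 - 45687\right) - \left(2 - \sqrt{-27 + 279841}\right)} = \frac{1}{-15860 - \left(2 - \sqrt{279814}\right)} = \frac{1}{-15862 + \sqrt{279814}}$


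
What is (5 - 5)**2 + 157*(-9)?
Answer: -1413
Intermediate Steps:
(5 - 5)**2 + 157*(-9) = 0**2 - 1413 = 0 - 1413 = -1413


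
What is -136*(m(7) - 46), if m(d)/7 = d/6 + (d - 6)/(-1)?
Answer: 18292/3 ≈ 6097.3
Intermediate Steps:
m(d) = 42 - 35*d/6 (m(d) = 7*(d/6 + (d - 6)/(-1)) = 7*(d*(1/6) + (-6 + d)*(-1)) = 7*(d/6 + (6 - d)) = 7*(6 - 5*d/6) = 42 - 35*d/6)
-136*(m(7) - 46) = -136*((42 - 35/6*7) - 46) = -136*((42 - 245/6) - 46) = -136*(7/6 - 46) = -136*(-269/6) = 18292/3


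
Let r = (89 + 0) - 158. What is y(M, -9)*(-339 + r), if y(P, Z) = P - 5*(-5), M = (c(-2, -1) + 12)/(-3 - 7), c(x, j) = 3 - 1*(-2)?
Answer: -47532/5 ≈ -9506.4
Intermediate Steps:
c(x, j) = 5 (c(x, j) = 3 + 2 = 5)
r = -69 (r = 89 - 158 = -69)
M = -17/10 (M = (5 + 12)/(-3 - 7) = 17/(-10) = 17*(-⅒) = -17/10 ≈ -1.7000)
y(P, Z) = 25 + P (y(P, Z) = P + 25 = 25 + P)
y(M, -9)*(-339 + r) = (25 - 17/10)*(-339 - 69) = (233/10)*(-408) = -47532/5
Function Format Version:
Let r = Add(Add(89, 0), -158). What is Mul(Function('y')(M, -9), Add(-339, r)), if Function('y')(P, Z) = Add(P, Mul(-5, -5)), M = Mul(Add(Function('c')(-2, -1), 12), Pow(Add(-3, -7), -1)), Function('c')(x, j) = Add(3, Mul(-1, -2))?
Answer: Rational(-47532, 5) ≈ -9506.4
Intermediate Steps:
Function('c')(x, j) = 5 (Function('c')(x, j) = Add(3, 2) = 5)
r = -69 (r = Add(89, -158) = -69)
M = Rational(-17, 10) (M = Mul(Add(5, 12), Pow(Add(-3, -7), -1)) = Mul(17, Pow(-10, -1)) = Mul(17, Rational(-1, 10)) = Rational(-17, 10) ≈ -1.7000)
Function('y')(P, Z) = Add(25, P) (Function('y')(P, Z) = Add(P, 25) = Add(25, P))
Mul(Function('y')(M, -9), Add(-339, r)) = Mul(Add(25, Rational(-17, 10)), Add(-339, -69)) = Mul(Rational(233, 10), -408) = Rational(-47532, 5)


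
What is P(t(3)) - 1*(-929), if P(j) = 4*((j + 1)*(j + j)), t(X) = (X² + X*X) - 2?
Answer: 3105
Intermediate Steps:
t(X) = -2 + 2*X² (t(X) = (X² + X²) - 2 = 2*X² - 2 = -2 + 2*X²)
P(j) = 8*j*(1 + j) (P(j) = 4*((1 + j)*(2*j)) = 4*(2*j*(1 + j)) = 8*j*(1 + j))
P(t(3)) - 1*(-929) = 8*(-2 + 2*3²)*(1 + (-2 + 2*3²)) - 1*(-929) = 8*(-2 + 2*9)*(1 + (-2 + 2*9)) + 929 = 8*(-2 + 18)*(1 + (-2 + 18)) + 929 = 8*16*(1 + 16) + 929 = 8*16*17 + 929 = 2176 + 929 = 3105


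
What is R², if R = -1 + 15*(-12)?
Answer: 32761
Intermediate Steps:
R = -181 (R = -1 - 180 = -181)
R² = (-181)² = 32761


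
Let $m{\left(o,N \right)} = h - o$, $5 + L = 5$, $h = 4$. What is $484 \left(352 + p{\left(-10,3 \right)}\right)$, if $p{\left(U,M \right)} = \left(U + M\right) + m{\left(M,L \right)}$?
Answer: $167464$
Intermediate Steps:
$L = 0$ ($L = -5 + 5 = 0$)
$m{\left(o,N \right)} = 4 - o$
$p{\left(U,M \right)} = 4 + U$ ($p{\left(U,M \right)} = \left(U + M\right) - \left(-4 + M\right) = \left(M + U\right) - \left(-4 + M\right) = 4 + U$)
$484 \left(352 + p{\left(-10,3 \right)}\right) = 484 \left(352 + \left(4 - 10\right)\right) = 484 \left(352 - 6\right) = 484 \cdot 346 = 167464$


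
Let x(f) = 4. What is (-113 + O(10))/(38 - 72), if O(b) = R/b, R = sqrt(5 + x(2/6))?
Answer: 1127/340 ≈ 3.3147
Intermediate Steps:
R = 3 (R = sqrt(5 + 4) = sqrt(9) = 3)
O(b) = 3/b
(-113 + O(10))/(38 - 72) = (-113 + 3/10)/(38 - 72) = (-113 + 3*(1/10))/(-34) = (-113 + 3/10)*(-1/34) = -1127/10*(-1/34) = 1127/340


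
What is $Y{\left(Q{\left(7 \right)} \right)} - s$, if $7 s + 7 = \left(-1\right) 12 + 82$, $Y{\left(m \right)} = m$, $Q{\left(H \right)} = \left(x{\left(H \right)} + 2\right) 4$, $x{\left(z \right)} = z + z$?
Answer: $55$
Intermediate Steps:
$x{\left(z \right)} = 2 z$
$Q{\left(H \right)} = 8 + 8 H$ ($Q{\left(H \right)} = \left(2 H + 2\right) 4 = \left(2 + 2 H\right) 4 = 8 + 8 H$)
$s = 9$ ($s = -1 + \frac{\left(-1\right) 12 + 82}{7} = -1 + \frac{-12 + 82}{7} = -1 + \frac{1}{7} \cdot 70 = -1 + 10 = 9$)
$Y{\left(Q{\left(7 \right)} \right)} - s = \left(8 + 8 \cdot 7\right) - 9 = \left(8 + 56\right) - 9 = 64 - 9 = 55$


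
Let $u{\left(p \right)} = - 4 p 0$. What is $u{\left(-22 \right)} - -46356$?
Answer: $46356$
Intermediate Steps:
$u{\left(p \right)} = 0$
$u{\left(-22 \right)} - -46356 = 0 - -46356 = 0 + 46356 = 46356$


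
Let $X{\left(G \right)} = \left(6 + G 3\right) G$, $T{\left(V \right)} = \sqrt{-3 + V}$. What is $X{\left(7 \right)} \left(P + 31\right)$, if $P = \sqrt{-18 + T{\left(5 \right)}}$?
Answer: $5859 + 189 \sqrt{-18 + \sqrt{2}} \approx 5859.0 + 769.71 i$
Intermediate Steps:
$X{\left(G \right)} = G \left(6 + 3 G\right)$ ($X{\left(G \right)} = \left(6 + 3 G\right) G = G \left(6 + 3 G\right)$)
$P = \sqrt{-18 + \sqrt{2}}$ ($P = \sqrt{-18 + \sqrt{-3 + 5}} = \sqrt{-18 + \sqrt{2}} \approx 4.0726 i$)
$X{\left(7 \right)} \left(P + 31\right) = 3 \cdot 7 \left(2 + 7\right) \left(\sqrt{-18 + \sqrt{2}} + 31\right) = 3 \cdot 7 \cdot 9 \left(31 + \sqrt{-18 + \sqrt{2}}\right) = 189 \left(31 + \sqrt{-18 + \sqrt{2}}\right) = 5859 + 189 \sqrt{-18 + \sqrt{2}}$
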